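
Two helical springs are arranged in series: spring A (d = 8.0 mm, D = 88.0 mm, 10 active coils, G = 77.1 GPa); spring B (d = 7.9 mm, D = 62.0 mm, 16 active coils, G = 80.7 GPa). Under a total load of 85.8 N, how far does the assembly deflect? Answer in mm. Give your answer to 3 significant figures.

k_A = Gd⁴/(8D³N_a) = (77.1×10³)(8.0⁴)/(8·88.0³·10) = 5.7926 N/mm
k_B = Gd⁴/(8D³N_a) = (80.7×10³)(7.9⁴)/(8·62.0³·16) = 10.304 N/mm
Series: 1/k_eq = 1/5.7926 + 1/10.304 = 0.26968; k_eq = 3.708 N/mm
δ = F/k_eq = 85.8/3.708 = 23.139 mm

23.1 mm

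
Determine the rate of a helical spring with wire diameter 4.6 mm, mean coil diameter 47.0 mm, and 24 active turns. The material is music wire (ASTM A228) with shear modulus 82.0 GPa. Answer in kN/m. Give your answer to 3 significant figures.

1.84 kN/m

k = Gd⁴/(8D³N_a) = (82.0×10³ × 4.6⁴) / (8 × 47.0³ × 24)
  = 3.67151e+07 / 1.9934e+07 = 1.8418 N/mm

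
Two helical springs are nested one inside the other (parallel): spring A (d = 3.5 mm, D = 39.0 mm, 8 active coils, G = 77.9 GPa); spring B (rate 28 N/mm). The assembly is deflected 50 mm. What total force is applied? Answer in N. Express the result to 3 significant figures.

1550 N

k_A = Gd⁴/(8D³N_a) = (77.9×10³)(3.5⁴)/(8·39.0³·8) = 3.0792 N/mm
Parallel: k_eq = 3.0792 + 28 = 31.079 N/mm
F = k_eq·δ = 31.079·50 = 1554 N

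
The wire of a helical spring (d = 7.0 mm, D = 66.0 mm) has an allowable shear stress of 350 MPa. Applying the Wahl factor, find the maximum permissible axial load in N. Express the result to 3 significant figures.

C = D/d = 66.0/7.0 = 9.4286
K_W = (4C−1)/(4C−4) + 0.615/C = 36.714/33.714 + 0.0652 = 1.1542
τ_max = K·8FD/(πd³) → F_max = τ_allow·πd³/(8DK)
F_max = 350·π·7.0³/(8·66.0·1.1542) = 3.7715e+05/609.42 = 618.86 N

619 N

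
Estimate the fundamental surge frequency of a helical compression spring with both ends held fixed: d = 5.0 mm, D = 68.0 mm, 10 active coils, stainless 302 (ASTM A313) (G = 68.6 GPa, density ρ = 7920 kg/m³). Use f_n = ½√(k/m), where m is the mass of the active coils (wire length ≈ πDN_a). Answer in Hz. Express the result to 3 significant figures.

k = Gd⁴/(8D³N_a) = (68.6×10³)(5.0⁴)/(8·68.0³·10) = 1.7045 N/mm = 1704.5 N/m
Wire length L = πDN_a = π·68.0·10 = 2136.3 mm
m = ρ·(πd²/4)·L = 7920 × 19.635×10⁻⁶ m² × 2.1363 m = 0.33221 kg
f_n = ½√(k/m) = 0.5·√(1704.5/0.33221) = 0.5·√(5130.7) = 35.814 Hz

35.8 Hz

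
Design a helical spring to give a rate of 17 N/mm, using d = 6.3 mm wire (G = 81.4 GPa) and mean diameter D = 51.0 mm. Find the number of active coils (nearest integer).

N_a = Gd⁴/(8D³k) = (81.4×10³ × 6.3⁴)/(8 × 51.0³ × 17)
    = 1.28229e+08 / 1.80405e+07 = 7.108 → 7 coils

7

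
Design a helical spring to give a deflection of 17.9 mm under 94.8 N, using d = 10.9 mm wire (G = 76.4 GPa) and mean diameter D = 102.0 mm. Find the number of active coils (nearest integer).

24

Required rate k = F/δ = 94.8/17.9 = 5.2961 N/mm
N_a = Gd⁴/(8D³k) = (76.4×10³ × 10.9⁴)/(8 × 102.0³ × 5.2961)
    = 1.07845e+09 / 4.4962e+07 = 23.99 → 24 coils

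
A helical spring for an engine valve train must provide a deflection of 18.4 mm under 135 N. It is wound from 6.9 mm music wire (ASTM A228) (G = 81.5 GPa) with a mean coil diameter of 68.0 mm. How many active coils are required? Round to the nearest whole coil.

Required rate k = F/δ = 135/18.4 = 7.337 N/mm
N_a = Gd⁴/(8D³k) = (81.5×10³ × 6.9⁴)/(8 × 68.0³ × 7.337)
    = 1.84737e+08 / 1.84558e+07 = 10.01 → 10 coils

10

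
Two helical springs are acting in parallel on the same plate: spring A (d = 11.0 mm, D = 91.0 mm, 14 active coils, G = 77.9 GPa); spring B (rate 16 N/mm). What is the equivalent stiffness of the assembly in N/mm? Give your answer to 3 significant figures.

29.5 N/mm

k_A = Gd⁴/(8D³N_a) = (77.9×10³)(11.0⁴)/(8·91.0³·14) = 13.513 N/mm
Parallel: k_eq = 13.513 + 16 = 29.513 N/mm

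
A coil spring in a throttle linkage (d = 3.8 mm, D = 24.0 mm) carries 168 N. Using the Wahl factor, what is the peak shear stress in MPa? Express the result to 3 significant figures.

Spring index C = D/d = 24.0/3.8 = 6.3158
K_W = (4C−1)/(4C−4) + 0.615/C = 24.263/21.263 + 0.0974 = 1.2385
τ₀ = 8FD/(πd³) = 8·168·24.0/(π·3.8³) = 32256/172.39 = 187.12 MPa
τ_max = K·τ₀ = 1.2385 × 187.12 = 231.74 MPa

232 MPa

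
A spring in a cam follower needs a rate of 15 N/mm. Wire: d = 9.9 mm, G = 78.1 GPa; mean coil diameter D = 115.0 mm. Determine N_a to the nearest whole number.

4

N_a = Gd⁴/(8D³k) = (78.1×10³ × 9.9⁴)/(8 × 115.0³ × 15)
    = 7.50225e+08 / 1.82505e+08 = 4.111 → 4 coils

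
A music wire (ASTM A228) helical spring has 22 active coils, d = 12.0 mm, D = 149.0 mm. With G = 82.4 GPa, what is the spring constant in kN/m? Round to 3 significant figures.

2.93 kN/m

k = Gd⁴/(8D³N_a) = (82.4×10³ × 12.0⁴) / (8 × 149.0³ × 22)
  = 1.70865e+09 / 5.82199e+08 = 2.9348 N/mm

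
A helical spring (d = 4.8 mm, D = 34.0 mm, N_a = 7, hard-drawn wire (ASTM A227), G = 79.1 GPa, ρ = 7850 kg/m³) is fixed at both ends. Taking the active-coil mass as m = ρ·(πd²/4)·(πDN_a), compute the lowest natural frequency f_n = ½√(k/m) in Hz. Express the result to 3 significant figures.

212 Hz

k = Gd⁴/(8D³N_a) = (79.1×10³)(4.8⁴)/(8·34.0³·7) = 19.077 N/mm = 19077 N/m
Wire length L = πDN_a = π·34.0·7 = 747.7 mm
m = ρ·(πd²/4)·L = 7850 × 18.096×10⁻⁶ m² × 0.7477 m = 0.10621 kg
f_n = ½√(k/m) = 0.5·√(19077/0.10621) = 0.5·√(1.7962e+05) = 211.91 Hz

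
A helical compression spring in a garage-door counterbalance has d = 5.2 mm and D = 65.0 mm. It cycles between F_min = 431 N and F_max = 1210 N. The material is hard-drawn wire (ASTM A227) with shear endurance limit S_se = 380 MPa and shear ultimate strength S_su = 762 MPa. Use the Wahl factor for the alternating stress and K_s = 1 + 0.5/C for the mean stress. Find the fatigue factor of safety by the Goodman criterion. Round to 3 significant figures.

C = D/d = 65.0/5.2 = 12.5000; K_W = (4C−1)/(4C−4)+0.615/C = 1.1144; K_s = 1+0.5/C = 1.0400
F_a = (F_max−F_min)/2 = 389.5 N; F_m = (F_max+F_min)/2 = 820.5 N
τ_a = K_W·8F_aD/(πd³) = 1.1144 × 458.51 = 510.97 MPa
τ_m = K_s·8F_mD/(πd³) = 1.0400 × 965.88 = 1004.5 MPa
Goodman: 1/n_f = τ_a/S_se + τ_m/S_su = 510.97/380 + 1004.5/762 = 1.34467 + 1.31826 = 2.6629
n_f = 1/2.6629 = 0.3755

0.376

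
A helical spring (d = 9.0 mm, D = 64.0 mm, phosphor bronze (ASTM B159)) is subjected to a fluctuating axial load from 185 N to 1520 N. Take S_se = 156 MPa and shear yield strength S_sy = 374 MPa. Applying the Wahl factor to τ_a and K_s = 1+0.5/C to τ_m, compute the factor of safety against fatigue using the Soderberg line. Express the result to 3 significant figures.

0.588

C = D/d = 64.0/9.0 = 7.1111; K_W = (4C−1)/(4C−4)+0.615/C = 1.2092; K_s = 1+0.5/C = 1.0703
F_a = (F_max−F_min)/2 = 667.5 N; F_m = (F_max+F_min)/2 = 852.5 N
τ_a = K_W·8F_aD/(πd³) = 1.2092 × 149.23 = 180.45 MPa
τ_m = K_s·8F_mD/(πd³) = 1.0703 × 190.58 = 203.98 MPa
Soderberg: 1/n_f = τ_a/S_se + τ_m/S_sy = 180.45/156 + 203.98/374 = 1.15670 + 0.54541 = 1.7021
n_f = 1/1.7021 = 0.5875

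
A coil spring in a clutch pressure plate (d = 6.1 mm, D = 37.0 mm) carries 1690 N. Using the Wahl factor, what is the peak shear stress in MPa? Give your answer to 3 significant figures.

877 MPa

Spring index C = D/d = 37.0/6.1 = 6.0656
K_W = (4C−1)/(4C−4) + 0.615/C = 23.262/20.262 + 0.1014 = 1.2495
τ₀ = 8FD/(πd³) = 8·1690·37.0/(π·6.1³) = 500240/713.08 = 701.52 MPa
τ_max = K·τ₀ = 1.2495 × 701.52 = 876.51 MPa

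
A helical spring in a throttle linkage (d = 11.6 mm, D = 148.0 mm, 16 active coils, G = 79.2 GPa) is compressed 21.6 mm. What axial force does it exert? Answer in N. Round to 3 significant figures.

k = Gd⁴/(8D³N_a) = (79.2×10³)(11.6⁴)/(8·148.0³·16) = 3.4559 N/mm
F = k·δ = 3.4559 × 21.6 = 74.648 N

74.6 N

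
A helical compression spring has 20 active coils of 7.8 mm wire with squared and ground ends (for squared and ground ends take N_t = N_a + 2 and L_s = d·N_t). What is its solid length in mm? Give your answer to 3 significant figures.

172 mm

squared and ground ends: N_t = N_a + 2 = 20 + 2 = 22
L_s = d·N_t = 7.8 × 22 = 171.6 mm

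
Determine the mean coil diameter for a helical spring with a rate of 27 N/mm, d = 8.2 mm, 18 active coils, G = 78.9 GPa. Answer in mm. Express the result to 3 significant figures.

D = (Gd⁴/(8N_a·k))^(1/3) = (78.9×10³·8.2⁴/(8·18·27))^(1/3)
  = (91750)^(1/3) = 45.1026 mm

45.1 mm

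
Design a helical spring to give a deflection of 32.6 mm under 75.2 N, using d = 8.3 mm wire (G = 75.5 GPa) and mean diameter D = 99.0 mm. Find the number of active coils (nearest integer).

20

Required rate k = F/δ = 75.2/32.6 = 2.3067 N/mm
N_a = Gd⁴/(8D³k) = (75.5×10³ × 8.3⁴)/(8 × 99.0³ × 2.3067)
    = 3.5831e+08 / 1.79059e+07 = 20.01 → 20 coils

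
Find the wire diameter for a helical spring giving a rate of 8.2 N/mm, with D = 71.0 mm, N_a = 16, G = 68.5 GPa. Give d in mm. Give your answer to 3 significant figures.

d = (8D³N_a·k / G)^(1/4) = (8·71.0³·16·8.2 / (68.5×10³))^0.25
  = (5484.1)^0.25 = 8.6055 mm

8.61 mm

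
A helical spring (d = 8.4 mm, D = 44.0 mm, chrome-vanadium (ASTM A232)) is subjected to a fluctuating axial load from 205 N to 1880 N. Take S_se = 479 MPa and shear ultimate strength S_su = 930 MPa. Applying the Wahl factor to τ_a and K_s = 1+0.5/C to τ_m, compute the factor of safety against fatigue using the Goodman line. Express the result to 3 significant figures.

C = D/d = 44.0/8.4 = 5.2381; K_W = (4C−1)/(4C−4)+0.615/C = 1.2944; K_s = 1+0.5/C = 1.0955
F_a = (F_max−F_min)/2 = 837.5 N; F_m = (F_max+F_min)/2 = 1042.5 N
τ_a = K_W·8F_aD/(πd³) = 1.2944 × 158.32 = 204.93 MPa
τ_m = K_s·8F_mD/(πd³) = 1.0955 × 197.07 = 215.89 MPa
Goodman: 1/n_f = τ_a/S_se + τ_m/S_su = 204.93/479 + 215.89/930 = 0.42782 + 0.23214 = 0.65996
n_f = 1/0.65996 = 1.515

1.52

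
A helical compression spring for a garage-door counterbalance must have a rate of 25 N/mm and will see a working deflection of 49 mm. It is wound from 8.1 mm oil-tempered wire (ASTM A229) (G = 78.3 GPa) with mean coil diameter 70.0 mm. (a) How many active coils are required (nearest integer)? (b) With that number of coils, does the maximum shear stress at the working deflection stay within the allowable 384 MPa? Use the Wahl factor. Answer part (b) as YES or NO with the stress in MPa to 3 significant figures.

(a) 5 coils; (b) NO, τ_max = 472 MPa

N_a = Gd⁴/(8D³k) = (78.3×10³)(8.1⁴)/(8·70.0³·25) = 4.913 → N_a = 5
Actual rate k = Gd⁴/(8D³·5) = 24.567 N/mm
Working load F = kδ = 24.567·49 = 1203.8 N
C = 70.0/8.1 = 8.6420; K_W = (4C−1)/(4C−4)+0.615/C = 1.1693
τ_max = K_W·8FD/(πd³) = 1.1693·403.76 = 472.12 MPa
τ_max > 384 MPa → exceeds allowable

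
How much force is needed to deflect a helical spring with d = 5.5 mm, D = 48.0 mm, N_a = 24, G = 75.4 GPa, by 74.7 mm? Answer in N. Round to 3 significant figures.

243 N

k = Gd⁴/(8D³N_a) = (75.4×10³)(5.5⁴)/(8·48.0³·24) = 3.2494 N/mm
F = k·δ = 3.2494 × 74.7 = 242.73 N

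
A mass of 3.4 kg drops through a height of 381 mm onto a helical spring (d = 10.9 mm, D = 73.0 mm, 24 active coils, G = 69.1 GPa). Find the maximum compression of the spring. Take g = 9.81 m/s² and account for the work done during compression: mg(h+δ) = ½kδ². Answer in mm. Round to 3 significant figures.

46.7 mm

k = Gd⁴/(8D³N_a) = (69.1×10³)(10.9⁴)/(8·73.0³·24) = 13.059 N/mm
W = mg = 3.4 × 9.81 = 33.354 N
½kδ² − Wδ − Wh = 0 → δ = (W + √(W² + 2kWh))/k
δ = (33.354 + √(1112.5 + 331908))/13.059 = (33.354 + 577.08)/13.059 = 46.744 mm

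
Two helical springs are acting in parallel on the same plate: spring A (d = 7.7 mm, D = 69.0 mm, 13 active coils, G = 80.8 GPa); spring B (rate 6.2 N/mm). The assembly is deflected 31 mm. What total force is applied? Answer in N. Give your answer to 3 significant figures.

450 N

k_A = Gd⁴/(8D³N_a) = (80.8×10³)(7.7⁴)/(8·69.0³·13) = 8.3137 N/mm
Parallel: k_eq = 8.3137 + 6.2 = 14.514 N/mm
F = k_eq·δ = 14.514·31 = 449.92 N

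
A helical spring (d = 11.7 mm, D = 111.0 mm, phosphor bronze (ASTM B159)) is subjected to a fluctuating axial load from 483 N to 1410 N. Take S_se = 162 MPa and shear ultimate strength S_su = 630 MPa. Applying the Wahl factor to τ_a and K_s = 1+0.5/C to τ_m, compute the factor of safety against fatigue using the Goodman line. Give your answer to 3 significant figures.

C = D/d = 111.0/11.7 = 9.4872; K_W = (4C−1)/(4C−4)+0.615/C = 1.1532; K_s = 1+0.5/C = 1.0527
F_a = (F_max−F_min)/2 = 463.5 N; F_m = (F_max+F_min)/2 = 946.5 N
τ_a = K_W·8F_aD/(πd³) = 1.1532 × 81.8 = 94.332 MPa
τ_m = K_s·8F_mD/(πd³) = 1.0527 × 167.04 = 175.85 MPa
Goodman: 1/n_f = τ_a/S_se + τ_m/S_su = 94.332/162 + 175.85/630 = 0.58229 + 0.27912 = 0.86141
n_f = 1/0.86141 = 1.161

1.16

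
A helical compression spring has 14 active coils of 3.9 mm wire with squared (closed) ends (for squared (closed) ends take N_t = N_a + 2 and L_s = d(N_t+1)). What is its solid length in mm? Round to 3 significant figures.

66.3 mm

squared (closed) ends: N_t = N_a + 2 = 14 + 2 = 16
L_s = d·(N_t+1) = 3.9 × 17 = 66.3 mm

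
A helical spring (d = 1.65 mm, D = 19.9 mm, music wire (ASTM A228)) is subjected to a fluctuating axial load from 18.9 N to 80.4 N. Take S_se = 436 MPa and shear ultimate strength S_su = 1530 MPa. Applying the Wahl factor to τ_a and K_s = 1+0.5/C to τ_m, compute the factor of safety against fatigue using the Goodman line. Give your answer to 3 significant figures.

0.787

C = D/d = 19.9/1.65 = 12.0606; K_W = (4C−1)/(4C−4)+0.615/C = 1.1188; K_s = 1+0.5/C = 1.0415
F_a = (F_max−F_min)/2 = 30.75 N; F_m = (F_max+F_min)/2 = 49.65 N
τ_a = K_W·8F_aD/(πd³) = 1.1188 × 346.89 = 388.1 MPa
τ_m = K_s·8F_mD/(πd³) = 1.0415 × 560.09 = 583.31 MPa
Goodman: 1/n_f = τ_a/S_se + τ_m/S_su = 388.1/436 + 583.31/1530 = 0.89013 + 0.38125 = 1.2714
n_f = 1/1.2714 = 0.7865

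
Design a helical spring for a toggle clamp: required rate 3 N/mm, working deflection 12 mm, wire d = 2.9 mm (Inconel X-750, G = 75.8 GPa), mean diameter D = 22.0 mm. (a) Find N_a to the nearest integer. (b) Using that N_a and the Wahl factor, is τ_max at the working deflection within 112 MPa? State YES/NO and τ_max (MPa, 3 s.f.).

N_a = Gd⁴/(8D³k) = (75.8×10³)(2.9⁴)/(8·22.0³·3) = 20.98 → N_a = 21
Actual rate k = Gd⁴/(8D³·21) = 2.997 N/mm
Working load F = kδ = 2.997·12 = 35.964 N
C = 22.0/2.9 = 7.5862; K_W = (4C−1)/(4C−4)+0.615/C = 1.1949
τ_max = K_W·8FD/(πd³) = 1.1949·82.61 = 98.714 MPa
τ_max ≤ 112 MPa → acceptable

(a) 21 coils; (b) YES, τ_max = 98.7 MPa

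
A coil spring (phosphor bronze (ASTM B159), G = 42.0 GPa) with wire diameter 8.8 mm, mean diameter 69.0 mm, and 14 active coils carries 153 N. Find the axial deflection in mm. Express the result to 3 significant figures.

22.3 mm

k = Gd⁴/(8D³N_a) = (42.0×10³)(8.8⁴)/(8·69.0³·14) = 6.8456 N/mm
δ = F/k = 153 / 6.8456 = 22.35 mm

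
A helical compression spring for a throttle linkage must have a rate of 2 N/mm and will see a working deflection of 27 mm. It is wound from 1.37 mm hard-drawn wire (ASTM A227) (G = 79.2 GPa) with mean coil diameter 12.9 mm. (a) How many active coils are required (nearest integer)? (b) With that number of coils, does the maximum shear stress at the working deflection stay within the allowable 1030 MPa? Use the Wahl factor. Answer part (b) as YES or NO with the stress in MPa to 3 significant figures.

N_a = Gd⁴/(8D³k) = (79.2×10³)(1.37⁴)/(8·12.9³·2) = 8.123 → N_a = 8
Actual rate k = Gd⁴/(8D³·8) = 2.0308 N/mm
Working load F = kδ = 2.0308·27 = 54.83 N
C = 12.9/1.37 = 9.4161; K_W = (4C−1)/(4C−4)+0.615/C = 1.1544
τ_max = K_W·8FD/(πd³) = 1.1544·700.47 = 808.64 MPa
τ_max ≤ 1030 MPa → acceptable

(a) 8 coils; (b) YES, τ_max = 809 MPa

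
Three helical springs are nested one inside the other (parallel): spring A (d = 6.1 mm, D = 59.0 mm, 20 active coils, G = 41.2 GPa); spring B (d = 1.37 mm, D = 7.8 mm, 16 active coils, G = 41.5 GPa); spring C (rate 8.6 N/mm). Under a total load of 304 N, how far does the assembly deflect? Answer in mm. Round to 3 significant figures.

23.9 mm

k_A = Gd⁴/(8D³N_a) = (41.2×10³)(6.1⁴)/(8·59.0³·20) = 1.736 N/mm
k_B = Gd⁴/(8D³N_a) = (41.5×10³)(1.37⁴)/(8·7.8³·16) = 2.4068 N/mm
Parallel: k_eq = 1.736 + 2.4068 + 8.6 = 12.743 N/mm
δ = F/k_eq = 304/12.743 = 23.857 mm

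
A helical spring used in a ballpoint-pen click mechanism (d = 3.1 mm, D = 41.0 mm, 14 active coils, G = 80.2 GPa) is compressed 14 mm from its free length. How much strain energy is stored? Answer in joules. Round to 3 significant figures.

k = Gd⁴/(8D³N_a) = (80.2×10³)(3.1⁴)/(8·41.0³·14) = 0.95951 N/mm
U = ½kδ² = 0.5 × 0.95951 × 14² = 94.032 N·mm = 0.094032 J

0.0940 J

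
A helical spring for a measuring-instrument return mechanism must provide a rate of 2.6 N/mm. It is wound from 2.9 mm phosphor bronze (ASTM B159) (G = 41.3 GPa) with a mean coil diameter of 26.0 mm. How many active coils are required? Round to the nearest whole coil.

N_a = Gd⁴/(8D³k) = (41.3×10³ × 2.9⁴)/(8 × 26.0³ × 2.6)
    = 2.92107e+06 / 365581 = 7.99 → 8 coils

8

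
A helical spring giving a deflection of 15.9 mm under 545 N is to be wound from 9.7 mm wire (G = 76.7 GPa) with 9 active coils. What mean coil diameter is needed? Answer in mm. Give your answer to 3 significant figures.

65.0 mm

Required rate k = F/δ = 545/15.9 = 34.277 N/mm
D = (Gd⁴/(8N_a·k))^(1/3) = (76.7×10³·9.7⁴/(8·9·34.277))^(1/3)
  = (275138)^(1/3) = 65.0404 mm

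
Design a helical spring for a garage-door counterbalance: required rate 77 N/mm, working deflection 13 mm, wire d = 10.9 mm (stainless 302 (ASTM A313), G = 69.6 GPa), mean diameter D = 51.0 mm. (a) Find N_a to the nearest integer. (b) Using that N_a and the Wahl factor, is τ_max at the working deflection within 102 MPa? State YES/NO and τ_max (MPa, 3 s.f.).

N_a = Gd⁴/(8D³k) = (69.6×10³)(10.9⁴)/(8·51.0³·77) = 12.02 → N_a = 12
Actual rate k = Gd⁴/(8D³·12) = 77.15 N/mm
Working load F = kδ = 77.15·13 = 1002.9 N
C = 51.0/10.9 = 4.6789; K_W = (4C−1)/(4C−4)+0.615/C = 1.3353
τ_max = K_W·8FD/(πd³) = 1.3353·100.58 = 134.3 MPa
τ_max > 102 MPa → exceeds allowable

(a) 12 coils; (b) NO, τ_max = 134 MPa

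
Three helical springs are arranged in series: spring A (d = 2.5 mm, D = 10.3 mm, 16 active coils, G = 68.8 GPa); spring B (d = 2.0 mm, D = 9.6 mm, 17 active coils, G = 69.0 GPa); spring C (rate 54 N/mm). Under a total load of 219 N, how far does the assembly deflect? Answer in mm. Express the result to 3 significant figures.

39.3 mm

k_A = Gd⁴/(8D³N_a) = (68.8×10³)(2.5⁴)/(8·10.3³·16) = 19.214 N/mm
k_B = Gd⁴/(8D³N_a) = (69.0×10³)(2.0⁴)/(8·9.6³·17) = 9.1752 N/mm
Series: 1/k_eq = 1/19.214 + 1/9.1752 + 1/54 = 0.17955; k_eq = 5.5694 N/mm
δ = F/k_eq = 219/5.5694 = 39.322 mm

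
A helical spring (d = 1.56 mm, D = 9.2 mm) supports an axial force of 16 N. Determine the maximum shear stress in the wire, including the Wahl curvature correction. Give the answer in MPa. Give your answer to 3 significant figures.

124 MPa

Spring index C = D/d = 9.2/1.56 = 5.8974
K_W = (4C−1)/(4C−4) + 0.615/C = 22.590/19.590 + 0.1043 = 1.2574
τ₀ = 8FD/(πd³) = 8·16·9.2/(π·1.56³) = 1177.6/11.927 = 98.736 MPa
τ_max = K·τ₀ = 1.2574 × 98.736 = 124.15 MPa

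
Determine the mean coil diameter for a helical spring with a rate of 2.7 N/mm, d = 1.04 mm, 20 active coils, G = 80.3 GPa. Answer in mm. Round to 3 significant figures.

6.01 mm

D = (Gd⁴/(8N_a·k))^(1/3) = (80.3×10³·1.04⁴/(8·20·2.7))^(1/3)
  = (217.453)^(1/3) = 6.0134 mm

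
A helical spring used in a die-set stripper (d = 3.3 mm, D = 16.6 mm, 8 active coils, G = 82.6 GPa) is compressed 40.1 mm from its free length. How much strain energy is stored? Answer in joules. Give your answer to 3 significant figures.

k = Gd⁴/(8D³N_a) = (82.6×10³)(3.3⁴)/(8·16.6³·8) = 33.46 N/mm
U = ½kδ² = 0.5 × 33.46 × 40.1² = 26902 N·mm = 26.902 J

26.9 J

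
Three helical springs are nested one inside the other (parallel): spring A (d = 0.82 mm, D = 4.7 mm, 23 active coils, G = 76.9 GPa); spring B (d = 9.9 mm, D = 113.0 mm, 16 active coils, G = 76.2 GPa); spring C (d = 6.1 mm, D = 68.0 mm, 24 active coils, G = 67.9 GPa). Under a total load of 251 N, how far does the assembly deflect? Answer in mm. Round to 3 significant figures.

34.2 mm

k_A = Gd⁴/(8D³N_a) = (76.9×10³)(0.82⁴)/(8·4.7³·23) = 1.82 N/mm
k_B = Gd⁴/(8D³N_a) = (76.2×10³)(9.9⁴)/(8·113.0³·16) = 3.9632 N/mm
k_C = Gd⁴/(8D³N_a) = (67.9×10³)(6.1⁴)/(8·68.0³·24) = 1.5573 N/mm
Parallel: k_eq = 1.82 + 3.9632 + 1.5573 = 7.3405 N/mm
δ = F/k_eq = 251/7.3405 = 34.194 mm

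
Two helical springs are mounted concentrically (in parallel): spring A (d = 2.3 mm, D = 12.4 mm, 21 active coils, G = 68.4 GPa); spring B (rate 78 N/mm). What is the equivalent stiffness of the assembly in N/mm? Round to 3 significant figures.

84.0 N/mm

k_A = Gd⁴/(8D³N_a) = (68.4×10³)(2.3⁴)/(8·12.4³·21) = 5.9758 N/mm
Parallel: k_eq = 5.9758 + 78 = 83.976 N/mm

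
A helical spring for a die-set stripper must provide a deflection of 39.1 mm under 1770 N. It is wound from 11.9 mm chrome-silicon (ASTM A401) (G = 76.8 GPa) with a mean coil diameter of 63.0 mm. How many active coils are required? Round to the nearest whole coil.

Required rate k = F/δ = 1770/39.1 = 45.269 N/mm
N_a = Gd⁴/(8D³k) = (76.8×10³ × 11.9⁴)/(8 × 63.0³ × 45.269)
    = 1.5401e+09 / 9.05541e+07 = 17.01 → 17 coils

17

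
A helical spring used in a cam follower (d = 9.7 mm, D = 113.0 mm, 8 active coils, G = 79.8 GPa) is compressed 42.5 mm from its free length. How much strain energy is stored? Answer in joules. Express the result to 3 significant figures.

6.91 J

k = Gd⁴/(8D³N_a) = (79.8×10³)(9.7⁴)/(8·113.0³·8) = 7.6502 N/mm
U = ½kδ² = 0.5 × 7.6502 × 42.5² = 6909.1 N·mm = 6.9091 J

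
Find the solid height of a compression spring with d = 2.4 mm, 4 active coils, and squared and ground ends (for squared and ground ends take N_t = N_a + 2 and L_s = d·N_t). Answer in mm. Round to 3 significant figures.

14.4 mm

squared and ground ends: N_t = N_a + 2 = 4 + 2 = 6
L_s = d·N_t = 2.4 × 6 = 14.4 mm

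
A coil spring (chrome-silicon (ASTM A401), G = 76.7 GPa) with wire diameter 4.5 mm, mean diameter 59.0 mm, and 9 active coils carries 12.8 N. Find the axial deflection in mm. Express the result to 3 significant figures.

6.02 mm

k = Gd⁴/(8D³N_a) = (76.7×10³)(4.5⁴)/(8·59.0³·9) = 2.1269 N/mm
δ = F/k = 12.8 / 2.1269 = 6.018 mm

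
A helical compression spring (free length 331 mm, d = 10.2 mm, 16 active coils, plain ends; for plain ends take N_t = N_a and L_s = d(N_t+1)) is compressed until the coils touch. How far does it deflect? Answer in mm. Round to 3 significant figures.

158 mm

N_t = 16; L_s = 10.2·17 = 173.4 mm
δ_solid = L₀ − L_s = 331 − 173.4 = 157.6 mm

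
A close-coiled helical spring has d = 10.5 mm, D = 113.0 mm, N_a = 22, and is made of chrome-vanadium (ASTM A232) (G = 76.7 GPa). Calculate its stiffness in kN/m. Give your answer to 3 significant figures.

k = Gd⁴/(8D³N_a) = (76.7×10³ × 10.5⁴) / (8 × 113.0³ × 22)
  = 9.32293e+08 / 2.5395e+08 = 3.6712 N/mm

3.67 kN/m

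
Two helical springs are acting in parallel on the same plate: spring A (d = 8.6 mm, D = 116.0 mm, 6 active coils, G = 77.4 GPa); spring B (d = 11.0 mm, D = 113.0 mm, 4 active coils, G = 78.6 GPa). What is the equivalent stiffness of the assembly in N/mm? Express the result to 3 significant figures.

30.6 N/mm

k_A = Gd⁴/(8D³N_a) = (77.4×10³)(8.6⁴)/(8·116.0³·6) = 5.6509 N/mm
k_B = Gd⁴/(8D³N_a) = (78.6×10³)(11.0⁴)/(8·113.0³·4) = 24.923 N/mm
Parallel: k_eq = 5.6509 + 24.923 = 30.574 N/mm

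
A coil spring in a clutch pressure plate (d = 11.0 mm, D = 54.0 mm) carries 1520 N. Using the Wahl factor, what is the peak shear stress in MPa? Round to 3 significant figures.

Spring index C = D/d = 54.0/11.0 = 4.9091
K_W = (4C−1)/(4C−4) + 0.615/C = 18.636/15.636 + 0.1253 = 1.3171
τ₀ = 8FD/(πd³) = 8·1520·54.0/(π·11.0³) = 656640/4181.5 = 157.04 MPa
τ_max = K·τ₀ = 1.3171 × 157.04 = 206.84 MPa

207 MPa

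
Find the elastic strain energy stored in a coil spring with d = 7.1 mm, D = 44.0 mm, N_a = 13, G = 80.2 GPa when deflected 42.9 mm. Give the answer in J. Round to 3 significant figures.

21.2 J

k = Gd⁴/(8D³N_a) = (80.2×10³)(7.1⁴)/(8·44.0³·13) = 23.005 N/mm
U = ½kδ² = 0.5 × 23.005 × 42.9² = 21169 N·mm = 21.169 J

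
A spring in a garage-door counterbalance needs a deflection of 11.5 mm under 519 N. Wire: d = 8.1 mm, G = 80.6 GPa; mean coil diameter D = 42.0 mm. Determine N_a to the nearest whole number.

Required rate k = F/δ = 519/11.5 = 45.13 N/mm
N_a = Gd⁴/(8D³k) = (80.6×10³ × 8.1⁴)/(8 × 42.0³ × 45.13)
    = 3.46957e+08 / 2.6749e+07 = 12.97 → 13 coils

13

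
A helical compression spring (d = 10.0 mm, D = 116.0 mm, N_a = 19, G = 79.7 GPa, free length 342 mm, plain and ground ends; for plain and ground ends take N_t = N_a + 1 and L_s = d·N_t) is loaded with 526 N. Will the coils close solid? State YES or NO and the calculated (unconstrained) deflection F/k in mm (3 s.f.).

YES, δ = 157 mm

k = Gd⁴/(8D³N_a) = (79.7×10³)(10.0⁴)/(8·116.0³·19) = 3.3592 N/mm
N_t = 20; L_s = 10.0·20 = 200 mm; δ_solid = L₀ − L_s = 342 − 200 = 142 mm
δ = F/k = 526/3.3592 = 156.58 mm
δ ≥ δ_solid → spring goes solid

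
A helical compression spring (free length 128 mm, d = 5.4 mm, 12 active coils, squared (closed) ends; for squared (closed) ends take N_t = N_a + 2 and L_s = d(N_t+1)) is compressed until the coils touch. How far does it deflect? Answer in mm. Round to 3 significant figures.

47.0 mm

N_t = 14; L_s = 5.4·15 = 81 mm
δ_solid = L₀ − L_s = 128 − 81 = 47 mm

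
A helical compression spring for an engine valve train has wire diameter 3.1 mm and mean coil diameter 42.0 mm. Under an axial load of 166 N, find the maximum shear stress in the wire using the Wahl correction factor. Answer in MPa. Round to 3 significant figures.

659 MPa

Spring index C = D/d = 42.0/3.1 = 13.5484
K_W = (4C−1)/(4C−4) + 0.615/C = 53.194/50.194 + 0.0454 = 1.1052
τ₀ = 8FD/(πd³) = 8·166·42.0/(π·3.1³) = 55776/93.591 = 595.95 MPa
τ_max = K·τ₀ = 1.1052 × 595.95 = 658.62 MPa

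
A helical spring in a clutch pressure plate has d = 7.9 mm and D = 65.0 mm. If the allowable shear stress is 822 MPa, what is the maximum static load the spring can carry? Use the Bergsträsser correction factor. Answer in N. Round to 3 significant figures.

2100 N

C = D/d = 65.0/7.9 = 8.2278
K_B = (4C+2)/(4C−3) = 34.911/29.911 = 1.1672
τ_max = K·8FD/(πd³) → F_max = τ_allow·πd³/(8DK)
F_max = 822·π·7.9³/(8·65.0·1.1672) = 1.2732e+06/606.92 = 2097.8 N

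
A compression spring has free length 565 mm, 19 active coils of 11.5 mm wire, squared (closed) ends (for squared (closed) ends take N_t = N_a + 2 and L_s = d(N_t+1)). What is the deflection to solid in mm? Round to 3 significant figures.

312 mm

N_t = 21; L_s = 11.5·22 = 253 mm
δ_solid = L₀ − L_s = 565 − 253 = 312 mm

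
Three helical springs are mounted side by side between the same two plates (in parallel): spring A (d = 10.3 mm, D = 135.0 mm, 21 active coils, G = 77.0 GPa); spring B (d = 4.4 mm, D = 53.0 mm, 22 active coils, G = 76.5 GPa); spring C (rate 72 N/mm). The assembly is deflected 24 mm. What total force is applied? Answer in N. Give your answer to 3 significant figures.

1800 N

k_A = Gd⁴/(8D³N_a) = (77.0×10³)(10.3⁴)/(8·135.0³·21) = 2.0967 N/mm
k_B = Gd⁴/(8D³N_a) = (76.5×10³)(4.4⁴)/(8·53.0³·22) = 1.0943 N/mm
Parallel: k_eq = 2.0967 + 1.0943 + 72 = 75.191 N/mm
F = k_eq·δ = 75.191·24 = 1804.6 N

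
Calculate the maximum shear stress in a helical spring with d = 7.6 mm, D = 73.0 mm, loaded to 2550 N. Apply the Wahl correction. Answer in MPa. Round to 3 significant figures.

1240 MPa

Spring index C = D/d = 73.0/7.6 = 9.6053
K_W = (4C−1)/(4C−4) + 0.615/C = 37.421/34.421 + 0.0640 = 1.1512
τ₀ = 8FD/(πd³) = 8·2550·73.0/(π·7.6³) = 1.4892e+06/1379.1 = 1079.8 MPa
τ_max = K·τ₀ = 1.1512 × 1079.8 = 1243.1 MPa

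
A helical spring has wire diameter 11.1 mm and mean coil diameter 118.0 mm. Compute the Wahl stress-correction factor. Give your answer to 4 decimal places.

1.1357

C = D/d = 118.0/11.1 = 10.6306
K_W = (4C−1)/(4C−4) + 0.615/C = 41.523/38.523 + 0.0579 = 1.1357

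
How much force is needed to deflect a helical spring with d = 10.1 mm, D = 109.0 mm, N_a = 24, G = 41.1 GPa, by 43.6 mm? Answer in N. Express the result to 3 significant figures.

75.0 N

k = Gd⁴/(8D³N_a) = (41.1×10³)(10.1⁴)/(8·109.0³·24) = 1.7201 N/mm
F = k·δ = 1.7201 × 43.6 = 74.995 N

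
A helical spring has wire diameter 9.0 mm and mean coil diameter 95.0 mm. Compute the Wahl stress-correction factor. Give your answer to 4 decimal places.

1.1368

C = D/d = 95.0/9.0 = 10.5556
K_W = (4C−1)/(4C−4) + 0.615/C = 41.222/38.222 + 0.0583 = 1.1368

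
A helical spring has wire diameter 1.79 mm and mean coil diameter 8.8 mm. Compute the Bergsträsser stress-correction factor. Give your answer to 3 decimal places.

1.300

C = D/d = 8.8/1.79 = 4.9162
K_B = (4C+2)/(4C−3) = 21.665/16.665 = 1.3000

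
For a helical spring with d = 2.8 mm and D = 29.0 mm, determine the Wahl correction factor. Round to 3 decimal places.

1.140

C = D/d = 29.0/2.8 = 10.3571
K_W = (4C−1)/(4C−4) + 0.615/C = 40.429/37.429 + 0.0594 = 1.1395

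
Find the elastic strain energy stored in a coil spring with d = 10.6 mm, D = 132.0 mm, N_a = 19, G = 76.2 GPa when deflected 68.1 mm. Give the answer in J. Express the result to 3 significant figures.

k = Gd⁴/(8D³N_a) = (76.2×10³)(10.6⁴)/(8·132.0³·19) = 2.7518 N/mm
U = ½kδ² = 0.5 × 2.7518 × 68.1² = 6380.8 N·mm = 6.3808 J

6.38 J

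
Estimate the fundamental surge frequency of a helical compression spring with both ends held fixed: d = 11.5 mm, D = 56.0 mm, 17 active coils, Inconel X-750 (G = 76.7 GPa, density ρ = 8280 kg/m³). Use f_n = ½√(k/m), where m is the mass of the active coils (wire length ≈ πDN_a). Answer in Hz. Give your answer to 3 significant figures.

73.9 Hz

k = Gd⁴/(8D³N_a) = (76.7×10³)(11.5⁴)/(8·56.0³·17) = 56.167 N/mm = 56167 N/m
Wire length L = πDN_a = π·56.0·17 = 2990.8 mm
m = ρ·(πd²/4)·L = 8280 × 103.87×10⁻⁶ m² × 2.9908 m = 2.5722 kg
f_n = ½√(k/m) = 0.5·√(56167/2.5722) = 0.5·√(21836) = 73.886 Hz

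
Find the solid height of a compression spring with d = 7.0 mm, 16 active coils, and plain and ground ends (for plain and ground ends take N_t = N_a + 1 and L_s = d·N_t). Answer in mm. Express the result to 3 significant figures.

plain and ground ends: N_t = N_a + 1 = 16 + 1 = 17
L_s = d·N_t = 7.0 × 17 = 119 mm

119 mm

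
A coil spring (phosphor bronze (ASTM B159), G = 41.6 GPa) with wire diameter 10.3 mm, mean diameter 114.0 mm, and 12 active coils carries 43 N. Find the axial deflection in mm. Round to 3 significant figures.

k = Gd⁴/(8D³N_a) = (41.6×10³)(10.3⁴)/(8·114.0³·12) = 3.292 N/mm
δ = F/k = 43 / 3.292 = 13.062 mm

13.1 mm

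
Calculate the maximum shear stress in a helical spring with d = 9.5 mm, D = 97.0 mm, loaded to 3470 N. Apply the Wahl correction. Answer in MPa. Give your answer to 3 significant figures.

Spring index C = D/d = 97.0/9.5 = 10.2105
K_W = (4C−1)/(4C−4) + 0.615/C = 39.842/36.842 + 0.0602 = 1.1417
τ₀ = 8FD/(πd³) = 8·3470·97.0/(π·9.5³) = 2.69272e+06/2693.5 = 999.7 MPa
τ_max = K·τ₀ = 1.1417 × 999.7 = 1141.3 MPa

1140 MPa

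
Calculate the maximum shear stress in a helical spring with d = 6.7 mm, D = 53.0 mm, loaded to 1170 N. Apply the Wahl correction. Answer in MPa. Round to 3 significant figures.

623 MPa

Spring index C = D/d = 53.0/6.7 = 7.9104
K_W = (4C−1)/(4C−4) + 0.615/C = 30.642/27.642 + 0.0777 = 1.1863
τ₀ = 8FD/(πd³) = 8·1170·53.0/(π·6.7³) = 496080/944.87 = 525.02 MPa
τ_max = K·τ₀ = 1.1863 × 525.02 = 622.82 MPa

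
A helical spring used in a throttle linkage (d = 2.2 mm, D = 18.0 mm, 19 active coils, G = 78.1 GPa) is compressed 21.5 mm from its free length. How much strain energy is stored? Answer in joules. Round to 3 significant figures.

0.477 J

k = Gd⁴/(8D³N_a) = (78.1×10³)(2.2⁴)/(8·18.0³·19) = 2.0639 N/mm
U = ½kδ² = 0.5 × 2.0639 × 21.5² = 477.01 N·mm = 0.47701 J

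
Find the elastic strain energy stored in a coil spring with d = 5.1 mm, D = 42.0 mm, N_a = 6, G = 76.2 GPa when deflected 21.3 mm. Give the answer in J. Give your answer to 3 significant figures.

3.29 J

k = Gd⁴/(8D³N_a) = (76.2×10³)(5.1⁴)/(8·42.0³·6) = 14.496 N/mm
U = ½kδ² = 0.5 × 14.496 × 21.3² = 3288.3 N·mm = 3.2883 J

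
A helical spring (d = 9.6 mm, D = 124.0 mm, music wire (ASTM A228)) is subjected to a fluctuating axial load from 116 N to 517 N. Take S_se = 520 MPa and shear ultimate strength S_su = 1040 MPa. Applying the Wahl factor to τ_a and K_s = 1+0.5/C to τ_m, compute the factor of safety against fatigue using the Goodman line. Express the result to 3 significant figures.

C = D/d = 124.0/9.6 = 12.9167; K_W = (4C−1)/(4C−4)+0.615/C = 1.1105; K_s = 1+0.5/C = 1.0387
F_a = (F_max−F_min)/2 = 200.5 N; F_m = (F_max+F_min)/2 = 316.5 N
τ_a = K_W·8F_aD/(πd³) = 1.1105 × 71.559 = 79.47 MPa
τ_m = K_s·8F_mD/(πd³) = 1.0387 × 112.96 = 117.33 MPa
Goodman: 1/n_f = τ_a/S_se + τ_m/S_su = 79.47/520 + 117.33/1040 = 0.15283 + 0.11282 = 0.26565
n_f = 1/0.26565 = 3.764

3.76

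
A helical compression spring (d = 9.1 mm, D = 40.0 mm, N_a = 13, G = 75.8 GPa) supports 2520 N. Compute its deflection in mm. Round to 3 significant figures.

32.3 mm

k = Gd⁴/(8D³N_a) = (75.8×10³)(9.1⁴)/(8·40.0³·13) = 78.095 N/mm
δ = F/k = 2520 / 78.095 = 32.269 mm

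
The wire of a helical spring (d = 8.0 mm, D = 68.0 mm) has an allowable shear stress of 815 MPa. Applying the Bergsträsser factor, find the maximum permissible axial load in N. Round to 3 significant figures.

2080 N

C = D/d = 68.0/8.0 = 8.5000
K_B = (4C+2)/(4C−3) = 36.000/31.000 = 1.1613
τ_max = K·8FD/(πd³) → F_max = τ_allow·πd³/(8DK)
F_max = 815·π·8.0³/(8·68.0·1.1613) = 1.3109e+06/631.74 = 2075.1 N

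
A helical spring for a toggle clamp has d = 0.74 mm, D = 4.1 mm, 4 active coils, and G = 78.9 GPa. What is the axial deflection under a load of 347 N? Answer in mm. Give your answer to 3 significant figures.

32.3 mm

k = Gd⁴/(8D³N_a) = (78.9×10³)(0.74⁴)/(8·4.1³·4) = 10.728 N/mm
δ = F/k = 347 / 10.728 = 32.346 mm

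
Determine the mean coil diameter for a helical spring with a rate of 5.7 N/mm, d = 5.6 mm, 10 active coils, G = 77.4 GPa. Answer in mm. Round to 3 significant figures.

D = (Gd⁴/(8N_a·k))^(1/3) = (77.4×10³·5.6⁴/(8·10·5.7))^(1/3)
  = (166928)^(1/3) = 55.0608 mm

55.1 mm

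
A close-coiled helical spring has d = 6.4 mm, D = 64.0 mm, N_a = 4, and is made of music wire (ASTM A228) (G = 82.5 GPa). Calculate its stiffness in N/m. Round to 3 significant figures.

16500 N/m

k = Gd⁴/(8D³N_a) = (82.5×10³ × 6.4⁴) / (8 × 64.0³ × 4)
  = 1.38412e+08 / 8.38861e+06 = 16.5 N/mm = 16500 N/m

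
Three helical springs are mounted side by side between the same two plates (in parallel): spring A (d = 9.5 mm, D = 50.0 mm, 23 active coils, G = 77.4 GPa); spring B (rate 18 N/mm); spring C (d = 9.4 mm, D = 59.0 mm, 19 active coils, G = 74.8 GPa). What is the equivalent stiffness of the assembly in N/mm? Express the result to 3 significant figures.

64.1 N/mm

k_A = Gd⁴/(8D³N_a) = (77.4×10³)(9.5⁴)/(8·50.0³·23) = 27.41 N/mm
k_C = Gd⁴/(8D³N_a) = (74.8×10³)(9.4⁴)/(8·59.0³·19) = 18.707 N/mm
Parallel: k_eq = 27.41 + 18 + 18.707 = 64.117 N/mm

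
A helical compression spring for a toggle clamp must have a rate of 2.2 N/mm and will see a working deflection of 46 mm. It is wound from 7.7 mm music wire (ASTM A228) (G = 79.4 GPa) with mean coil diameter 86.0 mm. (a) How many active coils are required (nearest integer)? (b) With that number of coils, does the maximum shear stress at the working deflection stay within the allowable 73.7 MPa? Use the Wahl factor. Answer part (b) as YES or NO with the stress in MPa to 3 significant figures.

(a) 25 coils; (b) YES, τ_max = 54.7 MPa

N_a = Gd⁴/(8D³k) = (79.4×10³)(7.7⁴)/(8·86.0³·2.2) = 24.93 → N_a = 25
Actual rate k = Gd⁴/(8D³·25) = 2.1941 N/mm
Working load F = kδ = 2.1941·46 = 100.93 N
C = 86.0/7.7 = 11.1688; K_W = (4C−1)/(4C−4)+0.615/C = 1.1288
τ_max = K_W·8FD/(πd³) = 1.1288·48.415 = 54.652 MPa
τ_max ≤ 73.7 MPa → acceptable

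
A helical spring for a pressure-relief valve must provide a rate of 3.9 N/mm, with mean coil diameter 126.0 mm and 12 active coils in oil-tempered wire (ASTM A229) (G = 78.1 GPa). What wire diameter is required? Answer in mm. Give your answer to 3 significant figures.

9.90 mm

d = (8D³N_a·k / G)^(1/4) = (8·126.0³·12·3.9 / (78.1×10³))^0.25
  = (9589.5)^0.25 = 9.8958 mm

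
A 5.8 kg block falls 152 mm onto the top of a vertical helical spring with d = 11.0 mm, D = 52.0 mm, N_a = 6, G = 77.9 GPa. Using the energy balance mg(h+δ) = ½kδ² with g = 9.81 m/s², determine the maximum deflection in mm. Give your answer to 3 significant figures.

k = Gd⁴/(8D³N_a) = (77.9×10³)(11.0⁴)/(8·52.0³·6) = 168.99 N/mm
W = mg = 5.8 × 9.81 = 56.898 N
½kδ² − Wδ − Wh = 0 → δ = (W + √(W² + 2kWh))/k
δ = (56.898 + √(3237.4 + 2.92299e+06))/168.99 = (56.898 + 1710.6)/168.99 = 10.459 mm

10.5 mm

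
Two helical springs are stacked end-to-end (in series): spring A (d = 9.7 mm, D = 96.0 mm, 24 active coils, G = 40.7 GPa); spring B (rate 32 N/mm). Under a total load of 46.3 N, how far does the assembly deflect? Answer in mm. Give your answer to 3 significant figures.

23.3 mm

k_A = Gd⁴/(8D³N_a) = (40.7×10³)(9.7⁴)/(8·96.0³·24) = 2.1211 N/mm
Series: 1/k_eq = 1/2.1211 + 1/32 = 0.5027; k_eq = 1.9893 N/mm
δ = F/k_eq = 46.3/1.9893 = 23.275 mm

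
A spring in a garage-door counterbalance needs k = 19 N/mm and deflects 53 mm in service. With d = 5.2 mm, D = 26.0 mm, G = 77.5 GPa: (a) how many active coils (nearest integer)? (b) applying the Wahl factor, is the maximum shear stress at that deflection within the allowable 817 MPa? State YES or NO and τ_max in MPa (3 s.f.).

(a) 21 coils; (b) YES, τ_max = 628 MPa

N_a = Gd⁴/(8D³k) = (77.5×10³)(5.2⁴)/(8·26.0³·19) = 21.21 → N_a = 21
Actual rate k = Gd⁴/(8D³·21) = 19.19 N/mm
Working load F = kδ = 19.19·53 = 1017.1 N
C = 26.0/5.2 = 5.0000; K_W = (4C−1)/(4C−4)+0.615/C = 1.3105
τ_max = K_W·8FD/(πd³) = 1.3105·478.92 = 627.63 MPa
τ_max ≤ 817 MPa → acceptable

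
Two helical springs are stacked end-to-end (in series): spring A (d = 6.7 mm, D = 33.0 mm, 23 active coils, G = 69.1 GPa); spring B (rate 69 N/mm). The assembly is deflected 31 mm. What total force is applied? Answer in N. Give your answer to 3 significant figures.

k_A = Gd⁴/(8D³N_a) = (69.1×10³)(6.7⁴)/(8·33.0³·23) = 21.058 N/mm
Series: 1/k_eq = 1/21.058 + 1/69 = 0.061981; k_eq = 16.134 N/mm
F = k_eq·δ = 16.134·31 = 500.16 N

500 N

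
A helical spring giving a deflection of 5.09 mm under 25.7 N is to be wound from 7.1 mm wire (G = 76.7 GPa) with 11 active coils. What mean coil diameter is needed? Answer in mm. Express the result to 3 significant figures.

76.0 mm

Required rate k = F/δ = 25.7/5.09 = 5.0491 N/mm
D = (Gd⁴/(8N_a·k))^(1/3) = (76.7×10³·7.1⁴/(8·11·5.0491))^(1/3)
  = (438663)^(1/3) = 75.9819 mm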